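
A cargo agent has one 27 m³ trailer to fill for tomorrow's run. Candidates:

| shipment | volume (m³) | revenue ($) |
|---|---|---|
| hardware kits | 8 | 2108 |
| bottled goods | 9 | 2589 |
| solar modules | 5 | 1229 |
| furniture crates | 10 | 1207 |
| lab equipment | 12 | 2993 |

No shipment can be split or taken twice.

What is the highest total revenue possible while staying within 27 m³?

6811

Taking the top-ratio shipments first gives hardware kits + bottled goods + solar modules for 5926 (22 m³).
Replace hardware kits with lab equipment: the trade gains 885 net, giving 6811 at 26 m³.
An exhaustive check of the 32 subsets confirms 6811.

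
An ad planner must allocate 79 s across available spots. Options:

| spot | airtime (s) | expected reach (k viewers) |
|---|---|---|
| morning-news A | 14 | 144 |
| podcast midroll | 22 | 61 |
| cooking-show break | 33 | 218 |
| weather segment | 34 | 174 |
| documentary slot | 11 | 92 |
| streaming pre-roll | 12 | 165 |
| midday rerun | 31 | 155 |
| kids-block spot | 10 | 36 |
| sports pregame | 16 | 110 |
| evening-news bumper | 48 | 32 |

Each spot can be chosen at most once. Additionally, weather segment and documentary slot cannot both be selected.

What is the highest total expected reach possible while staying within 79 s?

637

Density check — streaming pre-roll 13.75, morning-news A 10.29, documentary slot 8.36, sports pregame 6.88 are the best per s.
Taking the top-ratio spots first gives morning-news A + documentary slot + streaming pre-roll + kids-block spot + sports pregame for 547 (63 s).
Replace documentary slot and kids-block spot with cooking-show break: the trade gains 90 net, giving 637 at 75 s.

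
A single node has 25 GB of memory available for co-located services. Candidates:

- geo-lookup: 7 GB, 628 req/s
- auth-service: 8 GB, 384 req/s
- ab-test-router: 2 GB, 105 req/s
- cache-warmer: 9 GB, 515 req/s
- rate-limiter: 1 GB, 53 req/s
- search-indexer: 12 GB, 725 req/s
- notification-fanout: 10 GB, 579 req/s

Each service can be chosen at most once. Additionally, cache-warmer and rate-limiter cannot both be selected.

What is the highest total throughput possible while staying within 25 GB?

Ranking by ratio (throughput/GB): geo-lookup 89.71, search-indexer 60.42, notification-fanout 57.90.
The ratio heuristic lands on geo-lookup + ab-test-router + rate-limiter + search-indexer (1511) but leaves 3 GB idle.
A better packing is geo-lookup + auth-service + notification-fanout: 25 GB, total 1591.

1591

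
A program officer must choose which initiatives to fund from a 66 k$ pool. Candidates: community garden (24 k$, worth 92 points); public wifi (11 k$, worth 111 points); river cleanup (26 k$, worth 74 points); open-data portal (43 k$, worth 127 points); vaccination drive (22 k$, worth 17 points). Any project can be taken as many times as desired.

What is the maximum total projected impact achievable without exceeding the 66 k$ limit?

666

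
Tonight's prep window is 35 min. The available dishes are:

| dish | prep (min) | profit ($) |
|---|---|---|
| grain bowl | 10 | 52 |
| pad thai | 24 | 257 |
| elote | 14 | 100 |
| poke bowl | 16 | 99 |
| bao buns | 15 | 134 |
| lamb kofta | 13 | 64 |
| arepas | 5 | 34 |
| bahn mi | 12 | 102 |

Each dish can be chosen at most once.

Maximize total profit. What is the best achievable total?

309

A density-first pass picks pad thai + arepas — 291 at 29 min.
Dropping arepas frees 5 min; slotting in grain bowl (10 min) lifts the total to 309 at 34 min.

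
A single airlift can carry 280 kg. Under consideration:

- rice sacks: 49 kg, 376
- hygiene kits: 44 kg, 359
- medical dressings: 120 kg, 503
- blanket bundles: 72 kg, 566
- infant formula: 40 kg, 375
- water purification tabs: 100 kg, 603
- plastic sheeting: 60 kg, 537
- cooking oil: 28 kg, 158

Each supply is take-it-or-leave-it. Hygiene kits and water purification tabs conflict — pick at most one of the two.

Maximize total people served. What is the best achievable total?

Taking rice sacks + hygiene kits + blanket bundles + infant formula + plastic sheeting: 265 kg used, 2213 in people served.
Nothing else feasible within 280 kg beats 2213.

2213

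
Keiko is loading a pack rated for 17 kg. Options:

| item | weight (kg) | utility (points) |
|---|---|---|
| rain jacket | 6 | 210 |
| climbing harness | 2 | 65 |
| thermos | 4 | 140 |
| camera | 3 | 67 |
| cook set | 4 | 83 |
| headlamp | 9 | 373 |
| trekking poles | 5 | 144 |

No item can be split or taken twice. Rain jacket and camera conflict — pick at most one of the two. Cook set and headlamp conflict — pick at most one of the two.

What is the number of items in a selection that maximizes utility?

Best achievable utility is 648.
For example rain jacket + climbing harness + headlamp achieves it, using 17 kg.
Any selection reaching 648 contains exactly 3 items.

3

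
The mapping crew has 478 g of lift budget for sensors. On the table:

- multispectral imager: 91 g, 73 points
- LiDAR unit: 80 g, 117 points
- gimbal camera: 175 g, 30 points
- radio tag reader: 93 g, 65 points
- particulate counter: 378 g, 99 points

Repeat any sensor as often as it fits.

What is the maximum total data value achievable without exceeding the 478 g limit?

5×LiDAR unit uses 400 of the 478 g and totals 585.

585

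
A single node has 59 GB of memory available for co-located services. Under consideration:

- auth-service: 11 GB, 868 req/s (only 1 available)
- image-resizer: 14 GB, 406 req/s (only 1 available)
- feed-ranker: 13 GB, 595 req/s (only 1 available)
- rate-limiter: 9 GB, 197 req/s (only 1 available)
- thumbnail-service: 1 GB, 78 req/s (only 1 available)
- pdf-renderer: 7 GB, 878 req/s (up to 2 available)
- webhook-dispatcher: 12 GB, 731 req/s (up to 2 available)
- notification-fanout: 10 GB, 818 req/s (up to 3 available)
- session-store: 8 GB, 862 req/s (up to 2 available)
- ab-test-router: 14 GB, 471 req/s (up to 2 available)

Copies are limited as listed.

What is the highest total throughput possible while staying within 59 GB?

Ranking by ratio (throughput/GB): pdf-renderer 125.43, session-store 107.75, notification-fanout 81.80, auth-service 78.91.
Taking the top-ratio services first gives thumbnail-service + 2×pdf-renderer + 2×notification-fanout + 2×session-store for 5194 (51 GB).
Replace thumbnail-service with rate-limiter: the trade gains 119 net, giving 5313 at 59 GB.
Every other selection either busts 59 GB or exceeds an availability limit or fails to beat 5313.

5313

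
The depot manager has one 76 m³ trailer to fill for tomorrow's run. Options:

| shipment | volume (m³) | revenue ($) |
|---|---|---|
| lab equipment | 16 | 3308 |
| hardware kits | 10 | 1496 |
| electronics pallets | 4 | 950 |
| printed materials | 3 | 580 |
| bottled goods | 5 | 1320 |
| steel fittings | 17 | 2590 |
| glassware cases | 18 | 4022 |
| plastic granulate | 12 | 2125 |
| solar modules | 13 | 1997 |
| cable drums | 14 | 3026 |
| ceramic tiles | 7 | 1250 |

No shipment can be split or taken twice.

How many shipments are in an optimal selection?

Optimal total is 16001.
One optimal bundle: lab equipment + electronics pallets + bottled goods + glassware cases + plastic granulate + cable drums + ceramic tiles (76 m³).
Any selection reaching 16001 contains exactly 7 shipments.

7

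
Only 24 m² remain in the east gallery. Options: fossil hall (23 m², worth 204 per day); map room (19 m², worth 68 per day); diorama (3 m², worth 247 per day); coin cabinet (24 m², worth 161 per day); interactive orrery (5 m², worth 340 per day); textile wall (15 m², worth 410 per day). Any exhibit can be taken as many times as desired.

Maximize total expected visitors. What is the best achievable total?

Density check — diorama 82.33, interactive orrery 68.00, textile wall 27.33, fossil hall 8.87 are the best per m².
The ratio ordering already packs tightly: 8×diorama, 24 m², 1976.
Every other selection either busts 24 m² or fails to beat 1976.

1976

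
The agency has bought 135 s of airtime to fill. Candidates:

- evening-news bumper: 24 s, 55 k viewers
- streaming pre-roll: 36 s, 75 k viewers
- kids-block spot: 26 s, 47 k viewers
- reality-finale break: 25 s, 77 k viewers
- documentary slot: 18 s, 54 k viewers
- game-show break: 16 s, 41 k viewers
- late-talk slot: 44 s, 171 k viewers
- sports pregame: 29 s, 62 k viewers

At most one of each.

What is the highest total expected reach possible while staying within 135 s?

405

By expected reach per s: late-talk slot 3.89, reality-finale break 3.08, documentary slot 3.00, game-show break 2.56 lead.
A density-first pass picks evening-news bumper + reality-finale break + documentary slot + game-show break + late-talk slot — 398 at 127 s.
Dropping evening-news bumper frees 24 s; slotting in sports pregame (29 s) lifts the total to 405 at 132 s.
Next best is evening-news bumper + reality-finale break + documentary slot + game-show break + late-talk slot at 398 (127 s) — short by 7.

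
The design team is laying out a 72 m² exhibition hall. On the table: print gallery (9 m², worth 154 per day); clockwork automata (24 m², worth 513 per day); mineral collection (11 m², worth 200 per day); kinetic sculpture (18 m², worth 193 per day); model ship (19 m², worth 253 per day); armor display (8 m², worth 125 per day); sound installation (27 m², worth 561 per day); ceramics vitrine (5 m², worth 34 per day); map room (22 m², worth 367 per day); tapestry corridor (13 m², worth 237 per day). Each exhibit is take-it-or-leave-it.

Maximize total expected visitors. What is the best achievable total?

1436

The ratio ordering already packs tightly: clockwork automata + armor display + sound installation + tapestry corridor, 72 m², 1436.
An exhaustive check of the 1024 subsets confirms 1436.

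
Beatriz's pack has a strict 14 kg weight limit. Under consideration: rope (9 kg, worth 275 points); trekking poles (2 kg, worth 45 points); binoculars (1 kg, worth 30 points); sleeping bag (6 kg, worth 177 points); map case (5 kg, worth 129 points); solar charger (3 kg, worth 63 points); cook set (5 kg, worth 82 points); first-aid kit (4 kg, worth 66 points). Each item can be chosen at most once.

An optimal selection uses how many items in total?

2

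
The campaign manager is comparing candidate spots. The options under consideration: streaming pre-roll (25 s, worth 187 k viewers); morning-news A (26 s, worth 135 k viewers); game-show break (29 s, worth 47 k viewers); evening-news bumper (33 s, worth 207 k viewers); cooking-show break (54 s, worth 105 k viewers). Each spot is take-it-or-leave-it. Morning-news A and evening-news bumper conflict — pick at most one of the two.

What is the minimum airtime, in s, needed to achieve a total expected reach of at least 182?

25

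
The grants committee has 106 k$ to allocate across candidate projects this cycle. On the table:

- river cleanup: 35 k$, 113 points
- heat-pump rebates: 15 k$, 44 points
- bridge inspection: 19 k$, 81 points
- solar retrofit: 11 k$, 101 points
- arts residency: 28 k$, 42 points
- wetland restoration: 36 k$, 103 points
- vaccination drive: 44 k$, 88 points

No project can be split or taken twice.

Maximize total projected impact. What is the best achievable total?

Greedy by ratio would take river cleanup + heat-pump rebates + bridge inspection + solar retrofit: 80 k$ used, total 339.
Dropping heat-pump rebates frees 15 k$; slotting in wetland restoration (36 k$) lifts the total to 398 at 101 k$.
The closest alternative, river cleanup + heat-pump rebates + solar retrofit + wetland restoration, reaches only 361.

398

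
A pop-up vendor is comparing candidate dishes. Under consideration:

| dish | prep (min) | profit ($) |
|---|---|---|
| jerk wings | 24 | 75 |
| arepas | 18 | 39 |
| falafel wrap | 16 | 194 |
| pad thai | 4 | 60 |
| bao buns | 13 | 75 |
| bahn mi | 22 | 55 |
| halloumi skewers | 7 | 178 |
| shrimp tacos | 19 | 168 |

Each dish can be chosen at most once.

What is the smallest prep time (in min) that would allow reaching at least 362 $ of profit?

23

Need the lightest bundle worth ≥ 362.
falafel wrap + halloumi skewers reaches 372 using 23 min.
No combination under 23 min hits 362.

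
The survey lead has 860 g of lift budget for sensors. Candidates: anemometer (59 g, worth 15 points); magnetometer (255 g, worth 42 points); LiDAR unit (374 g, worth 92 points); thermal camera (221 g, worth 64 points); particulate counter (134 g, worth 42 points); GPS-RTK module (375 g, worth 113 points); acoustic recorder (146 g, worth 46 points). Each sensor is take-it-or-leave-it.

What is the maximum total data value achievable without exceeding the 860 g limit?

238

Density check — acoustic recorder 0.32, particulate counter 0.31, GPS-RTK module 0.30, thermal camera 0.29 are the best per g.
Taking the top-ratio sensors first gives anemometer + particulate counter + GPS-RTK module + acoustic recorder for 216 (714 g).
Dropping particulate counter frees 134 g; slotting in thermal camera (221 g) lifts the total to 238 at 801 g.
No other feasible combination exceeds 238.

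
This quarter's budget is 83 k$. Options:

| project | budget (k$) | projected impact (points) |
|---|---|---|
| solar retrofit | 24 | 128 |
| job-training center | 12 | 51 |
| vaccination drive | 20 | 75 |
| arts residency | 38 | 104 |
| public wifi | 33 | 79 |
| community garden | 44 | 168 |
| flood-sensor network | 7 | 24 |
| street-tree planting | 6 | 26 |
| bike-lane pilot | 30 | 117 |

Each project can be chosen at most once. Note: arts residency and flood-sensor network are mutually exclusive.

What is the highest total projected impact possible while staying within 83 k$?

347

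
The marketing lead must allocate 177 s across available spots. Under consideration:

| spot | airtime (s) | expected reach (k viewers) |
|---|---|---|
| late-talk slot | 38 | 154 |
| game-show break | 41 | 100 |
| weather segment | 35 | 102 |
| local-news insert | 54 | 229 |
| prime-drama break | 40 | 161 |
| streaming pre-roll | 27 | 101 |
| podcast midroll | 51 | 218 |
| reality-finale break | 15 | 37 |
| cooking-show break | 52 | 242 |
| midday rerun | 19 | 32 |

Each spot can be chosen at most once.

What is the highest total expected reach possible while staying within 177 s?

733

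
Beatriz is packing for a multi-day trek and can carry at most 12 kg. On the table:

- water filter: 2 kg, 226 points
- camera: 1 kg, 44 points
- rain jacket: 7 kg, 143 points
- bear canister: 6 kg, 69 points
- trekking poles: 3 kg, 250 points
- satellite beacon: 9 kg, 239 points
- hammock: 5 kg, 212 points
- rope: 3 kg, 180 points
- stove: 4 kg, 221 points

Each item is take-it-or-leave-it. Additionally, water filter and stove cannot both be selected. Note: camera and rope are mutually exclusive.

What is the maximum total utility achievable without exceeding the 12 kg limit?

Density check — water filter 113.00, trekking poles 83.33, rope 60.00, stove 55.25 are the best per kg.
Best packing: water filter + camera + trekking poles + hammock — 11 kg, 732 total.
Next best is water filter + trekking poles + hammock at 688 (10 kg) — short by 44.

732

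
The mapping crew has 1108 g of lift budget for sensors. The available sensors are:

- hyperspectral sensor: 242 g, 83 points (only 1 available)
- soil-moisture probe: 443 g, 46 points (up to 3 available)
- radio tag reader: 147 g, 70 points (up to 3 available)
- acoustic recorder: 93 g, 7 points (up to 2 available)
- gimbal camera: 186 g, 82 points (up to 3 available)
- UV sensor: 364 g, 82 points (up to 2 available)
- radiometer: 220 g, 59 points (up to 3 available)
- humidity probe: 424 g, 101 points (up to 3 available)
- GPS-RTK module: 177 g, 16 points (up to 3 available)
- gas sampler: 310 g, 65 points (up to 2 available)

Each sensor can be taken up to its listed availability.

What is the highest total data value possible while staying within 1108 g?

Density check — radio tag reader 0.48, gimbal camera 0.44, hyperspectral sensor 0.34 are the best per g.
Filling by ratio: 3×radio tag reader + acoustic recorder + 3×gimbal camera for 463, with 16 g left unused.
Replace radio tag reader and acoustic recorder with hyperspectral sensor: the trade gains 6 net, giving 469 at 1094 g.
Every other selection either busts 1108 g or exceeds an availability limit or fails to beat 469.

469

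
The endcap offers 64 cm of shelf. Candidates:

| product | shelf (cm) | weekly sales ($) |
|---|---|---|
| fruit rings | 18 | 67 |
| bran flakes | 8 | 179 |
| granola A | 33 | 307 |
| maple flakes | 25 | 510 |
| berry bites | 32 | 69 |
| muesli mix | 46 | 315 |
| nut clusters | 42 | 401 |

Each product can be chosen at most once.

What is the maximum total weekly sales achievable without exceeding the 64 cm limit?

817

The ratio heuristic lands on fruit rings + bran flakes + maple flakes (756) but leaves 13 cm idle.
Replace fruit rings and bran flakes with granola A: the trade gains 61 net, giving 817 at 58 cm.
The closest alternative, fruit rings + bran flakes + maple flakes, reaches only 756.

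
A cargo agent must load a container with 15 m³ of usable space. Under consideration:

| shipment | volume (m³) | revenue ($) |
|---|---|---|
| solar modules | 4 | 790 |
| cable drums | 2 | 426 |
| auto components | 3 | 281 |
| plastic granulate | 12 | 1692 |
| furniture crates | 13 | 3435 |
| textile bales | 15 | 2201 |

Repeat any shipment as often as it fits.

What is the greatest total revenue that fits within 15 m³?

Best packing: cable drums + furniture crates — 15 m³, 3861 total.
That's the maximum — no swap from here does better than 3861.

3861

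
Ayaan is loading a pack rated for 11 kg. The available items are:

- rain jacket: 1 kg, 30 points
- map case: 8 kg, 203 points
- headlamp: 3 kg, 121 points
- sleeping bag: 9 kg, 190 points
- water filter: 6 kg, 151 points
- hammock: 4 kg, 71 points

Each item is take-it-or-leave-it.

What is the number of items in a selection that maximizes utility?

2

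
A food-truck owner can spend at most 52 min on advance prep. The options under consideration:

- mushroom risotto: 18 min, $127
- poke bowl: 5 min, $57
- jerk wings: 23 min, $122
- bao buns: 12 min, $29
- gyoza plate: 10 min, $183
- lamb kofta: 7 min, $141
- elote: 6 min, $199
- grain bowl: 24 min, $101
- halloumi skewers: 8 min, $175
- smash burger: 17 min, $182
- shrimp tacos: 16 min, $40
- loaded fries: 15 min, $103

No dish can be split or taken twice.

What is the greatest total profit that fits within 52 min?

880

Ranking by ratio (profit/min): elote 33.17, halloumi skewers 21.88, lamb kofta 20.14.
Taking the top-ratio dishes first gives poke bowl + gyoza plate + lamb kofta + elote + halloumi skewers + loaded fries for 858 (51 min).
The 20 min tied up in poke bowl and loaded fries is better spent on smash burger — total rises to 880 (48 min).
Nothing else within 52 min beats 880.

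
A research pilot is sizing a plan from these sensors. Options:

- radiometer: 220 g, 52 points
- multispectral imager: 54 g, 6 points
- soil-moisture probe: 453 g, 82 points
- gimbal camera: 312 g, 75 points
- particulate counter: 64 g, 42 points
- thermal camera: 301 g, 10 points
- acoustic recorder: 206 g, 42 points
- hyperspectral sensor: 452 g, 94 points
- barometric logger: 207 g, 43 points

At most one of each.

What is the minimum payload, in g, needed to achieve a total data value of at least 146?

582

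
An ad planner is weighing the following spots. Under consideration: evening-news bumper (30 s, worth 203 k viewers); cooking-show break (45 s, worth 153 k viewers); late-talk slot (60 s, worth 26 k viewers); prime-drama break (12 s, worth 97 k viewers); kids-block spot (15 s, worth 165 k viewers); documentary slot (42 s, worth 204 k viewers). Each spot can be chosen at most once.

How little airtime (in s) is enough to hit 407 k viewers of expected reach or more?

Minimise s subject to total expected reach ≥ 407.
evening-news bumper + prime-drama break + kids-block spot: 465 expected reach at 57 s.
Any bundle with less than 57 s falls short of 407.

57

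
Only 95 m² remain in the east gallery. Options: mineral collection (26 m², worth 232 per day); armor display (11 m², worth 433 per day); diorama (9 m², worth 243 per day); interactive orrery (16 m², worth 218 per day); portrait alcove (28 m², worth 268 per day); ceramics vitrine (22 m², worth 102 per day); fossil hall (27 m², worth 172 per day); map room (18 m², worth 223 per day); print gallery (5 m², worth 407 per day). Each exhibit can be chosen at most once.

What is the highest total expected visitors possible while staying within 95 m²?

1801

Greedy by ratio would take armor display + diorama + interactive orrery + portrait alcove + map room + print gallery: 87 m² used, total 1792.
Replace map room with mineral collection: the trade gains 9 net, giving 1801 at 95 m².
That's the maximum — no swap from here does better than 1801.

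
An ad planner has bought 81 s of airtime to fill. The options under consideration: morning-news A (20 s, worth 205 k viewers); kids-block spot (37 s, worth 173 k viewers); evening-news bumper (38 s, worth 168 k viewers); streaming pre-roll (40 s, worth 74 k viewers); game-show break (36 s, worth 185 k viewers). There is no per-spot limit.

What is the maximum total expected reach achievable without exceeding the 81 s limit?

820

The ratio ordering already packs tightly: 4×morning-news A, 80 s, 820.
No other feasible combination exceeds 820.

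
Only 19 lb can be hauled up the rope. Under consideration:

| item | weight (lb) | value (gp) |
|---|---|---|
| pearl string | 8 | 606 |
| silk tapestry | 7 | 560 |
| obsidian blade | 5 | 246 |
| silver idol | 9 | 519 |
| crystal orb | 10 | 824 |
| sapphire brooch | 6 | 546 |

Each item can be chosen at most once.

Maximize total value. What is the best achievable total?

1430

The ratio heuristic lands on crystal orb + sapphire brooch (1370) but leaves 3 lb idle.
Dropping sapphire brooch frees 6 lb; slotting in pearl string (8 lb) lifts the total to 1430 at 18 lb.
An exhaustive check of the 64 subsets confirms 1430.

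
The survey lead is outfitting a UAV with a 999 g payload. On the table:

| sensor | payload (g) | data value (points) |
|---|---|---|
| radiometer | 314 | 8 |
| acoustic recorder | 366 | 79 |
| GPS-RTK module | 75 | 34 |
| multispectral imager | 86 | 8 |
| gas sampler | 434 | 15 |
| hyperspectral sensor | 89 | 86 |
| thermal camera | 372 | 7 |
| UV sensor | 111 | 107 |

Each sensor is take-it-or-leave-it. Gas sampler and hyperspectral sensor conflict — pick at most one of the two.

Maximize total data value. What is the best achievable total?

Best packing: radiometer + acoustic recorder + GPS-RTK module + hyperspectral sensor + UV sensor — 955 g, 314 total.

314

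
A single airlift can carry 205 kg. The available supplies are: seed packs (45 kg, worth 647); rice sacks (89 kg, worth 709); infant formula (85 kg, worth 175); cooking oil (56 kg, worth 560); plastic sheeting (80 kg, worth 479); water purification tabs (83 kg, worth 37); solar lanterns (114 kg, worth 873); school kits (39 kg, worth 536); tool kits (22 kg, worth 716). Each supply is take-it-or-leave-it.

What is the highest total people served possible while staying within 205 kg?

Ranking by ratio (people served/kg): tool kits 32.55, seed packs 14.38, school kits 13.74, cooking oil 10.00.
Greedy by ratio would take seed packs + cooking oil + school kits + tool kits: 162 kg used, total 2459.
Replace cooking oil with rice sacks: the trade gains 149 net, giving 2608 at 195 kg.
Next best is seed packs + cooking oil + school kits + tool kits at 2459 (162 kg) — short by 149.

2608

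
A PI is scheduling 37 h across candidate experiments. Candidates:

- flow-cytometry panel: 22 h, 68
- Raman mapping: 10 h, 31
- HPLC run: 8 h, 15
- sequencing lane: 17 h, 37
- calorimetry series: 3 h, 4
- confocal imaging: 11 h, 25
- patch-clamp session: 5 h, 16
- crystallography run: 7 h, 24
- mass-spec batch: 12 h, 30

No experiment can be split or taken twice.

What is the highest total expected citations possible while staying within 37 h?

A density-first pass picks Raman mapping + calorimetry series + patch-clamp session + crystallography run + mass-spec batch — 105 at 37 h.
Dropping calorimetry series and crystallography run and mass-spec batch frees 22 h; slotting in flow-cytometry panel (22 h) lifts the total to 115 at 37 h.
The closest alternative, flow-cytometry panel + calorimetry series + patch-clamp session + crystallography run, reaches only 112.

115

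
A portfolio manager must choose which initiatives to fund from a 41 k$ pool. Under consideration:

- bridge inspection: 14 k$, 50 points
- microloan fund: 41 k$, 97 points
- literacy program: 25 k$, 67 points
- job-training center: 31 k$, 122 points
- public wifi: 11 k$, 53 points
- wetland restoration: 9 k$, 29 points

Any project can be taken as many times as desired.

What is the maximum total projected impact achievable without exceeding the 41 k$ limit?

Taking the top-ratio projects first gives 3×public wifi for 159 (33 k$).
Replace public wifi with 2×wetland restoration: the trade gains 5 net, giving 164 at 40 k$.
Nothing else within 41 k$ beats 164.

164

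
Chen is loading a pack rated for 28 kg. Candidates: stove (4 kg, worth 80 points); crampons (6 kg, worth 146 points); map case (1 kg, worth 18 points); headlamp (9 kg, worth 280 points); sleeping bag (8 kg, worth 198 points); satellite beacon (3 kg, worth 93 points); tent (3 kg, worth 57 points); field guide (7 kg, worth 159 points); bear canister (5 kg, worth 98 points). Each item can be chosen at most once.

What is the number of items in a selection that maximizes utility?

5

Optimal total is 748.
One optimal bundle: map case + headlamp + sleeping bag + satellite beacon + field guide (28 kg).
All optima have 5 items.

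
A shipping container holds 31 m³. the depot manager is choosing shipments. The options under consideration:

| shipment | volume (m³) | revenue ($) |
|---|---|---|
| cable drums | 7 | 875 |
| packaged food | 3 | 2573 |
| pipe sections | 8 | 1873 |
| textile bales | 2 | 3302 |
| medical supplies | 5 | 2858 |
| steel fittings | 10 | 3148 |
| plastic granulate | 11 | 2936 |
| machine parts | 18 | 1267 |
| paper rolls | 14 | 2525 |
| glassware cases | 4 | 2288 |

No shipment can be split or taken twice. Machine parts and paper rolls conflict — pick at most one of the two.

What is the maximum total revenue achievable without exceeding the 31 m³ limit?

The ratio ordering already packs tightly: cable drums + packaged food + textile bales + medical supplies + steel fittings + glassware cases, 31 m³, 15044.
Nothing else feasible within 31 m³ beats 15044.

15044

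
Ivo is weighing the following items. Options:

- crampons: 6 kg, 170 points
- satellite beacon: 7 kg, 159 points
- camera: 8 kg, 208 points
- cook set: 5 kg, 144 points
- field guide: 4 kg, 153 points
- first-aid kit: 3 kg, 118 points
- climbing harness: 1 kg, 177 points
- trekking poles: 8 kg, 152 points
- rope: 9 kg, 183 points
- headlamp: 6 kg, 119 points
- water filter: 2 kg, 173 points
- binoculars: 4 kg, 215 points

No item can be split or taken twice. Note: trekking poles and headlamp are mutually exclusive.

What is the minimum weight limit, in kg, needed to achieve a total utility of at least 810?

14

Look for the lowest-weight combination reaching 810.
field guide + first-aid kit + climbing harness + water filter + binoculars reaches 836 using 14 kg.
Below 14 kg the best achievable stays under 810.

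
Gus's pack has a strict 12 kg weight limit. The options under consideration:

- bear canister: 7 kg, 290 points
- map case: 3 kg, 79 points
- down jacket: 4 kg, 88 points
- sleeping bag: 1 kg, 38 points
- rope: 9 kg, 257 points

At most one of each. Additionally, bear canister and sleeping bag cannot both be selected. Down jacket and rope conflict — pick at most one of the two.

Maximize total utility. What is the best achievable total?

378

Taking bear canister + down jacket: 11 kg used, 378 in utility.
No other feasible combination exceeds 378.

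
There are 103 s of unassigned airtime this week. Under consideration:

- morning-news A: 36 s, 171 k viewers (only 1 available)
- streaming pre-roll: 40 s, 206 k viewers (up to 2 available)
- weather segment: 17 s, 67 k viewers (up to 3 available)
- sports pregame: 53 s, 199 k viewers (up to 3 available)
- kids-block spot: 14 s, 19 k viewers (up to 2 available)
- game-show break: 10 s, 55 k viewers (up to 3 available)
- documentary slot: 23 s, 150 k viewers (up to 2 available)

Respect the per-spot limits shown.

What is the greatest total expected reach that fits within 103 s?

581

Filling by ratio: weather segment + 3×game-show break + 2×documentary slot for 532, with 10 s left unused.
The 27 s tied up in weather segment and game-show break is better spent on morning-news A — total rises to 581 (102 s).
Every other selection either busts 103 s or exceeds an availability limit or fails to beat 581.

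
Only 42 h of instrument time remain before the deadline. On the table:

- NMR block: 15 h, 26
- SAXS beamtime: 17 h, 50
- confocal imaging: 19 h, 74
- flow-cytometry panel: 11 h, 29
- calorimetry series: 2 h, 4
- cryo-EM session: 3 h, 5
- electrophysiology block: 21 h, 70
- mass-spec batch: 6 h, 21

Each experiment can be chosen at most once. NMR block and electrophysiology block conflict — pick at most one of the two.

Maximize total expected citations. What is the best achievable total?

Density check — confocal imaging 3.89, mass-spec batch 3.50, electrophysiology block 3.33 are the best per h.
A density-first pass picks SAXS beamtime + confocal imaging + mass-spec batch — 145 at 42 h.
The 23 h tied up in SAXS beamtime and mass-spec batch is better spent on calorimetry series + electrophysiology block — total rises to 148 (42 h).

148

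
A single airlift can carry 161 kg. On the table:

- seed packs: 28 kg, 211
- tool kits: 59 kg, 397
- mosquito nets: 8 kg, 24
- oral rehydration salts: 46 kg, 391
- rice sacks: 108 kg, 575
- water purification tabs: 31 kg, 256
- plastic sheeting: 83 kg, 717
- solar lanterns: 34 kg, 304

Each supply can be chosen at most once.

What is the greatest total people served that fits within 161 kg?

1364

The ratio heuristic lands on mosquito nets + water purification tabs + plastic sheeting + solar lanterns (1301) but leaves 5 kg idle.
Dropping mosquito nets and solar lanterns frees 42 kg; slotting in oral rehydration salts (46 kg) lifts the total to 1364 at 160 kg.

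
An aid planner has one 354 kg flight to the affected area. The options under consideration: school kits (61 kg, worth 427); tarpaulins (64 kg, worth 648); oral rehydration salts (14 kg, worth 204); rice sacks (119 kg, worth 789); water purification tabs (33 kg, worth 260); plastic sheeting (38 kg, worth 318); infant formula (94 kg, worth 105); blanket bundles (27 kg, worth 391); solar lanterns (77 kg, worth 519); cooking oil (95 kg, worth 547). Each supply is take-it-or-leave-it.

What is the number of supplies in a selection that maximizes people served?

7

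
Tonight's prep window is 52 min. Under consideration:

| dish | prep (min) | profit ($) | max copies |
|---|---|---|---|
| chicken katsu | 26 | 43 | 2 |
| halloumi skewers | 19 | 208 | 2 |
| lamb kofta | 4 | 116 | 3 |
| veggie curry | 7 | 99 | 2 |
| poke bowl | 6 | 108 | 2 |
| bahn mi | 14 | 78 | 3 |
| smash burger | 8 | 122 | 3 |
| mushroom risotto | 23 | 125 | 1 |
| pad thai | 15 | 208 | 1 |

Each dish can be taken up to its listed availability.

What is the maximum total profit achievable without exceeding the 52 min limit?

930

3×lamb kofta + 2×poke bowl + 3×smash burger uses 48 of the 52 min and totals 930.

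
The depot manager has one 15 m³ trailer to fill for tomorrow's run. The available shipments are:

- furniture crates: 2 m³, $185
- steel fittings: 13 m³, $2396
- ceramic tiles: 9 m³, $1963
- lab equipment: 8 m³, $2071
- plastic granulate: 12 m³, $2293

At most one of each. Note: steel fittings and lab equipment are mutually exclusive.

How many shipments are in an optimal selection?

2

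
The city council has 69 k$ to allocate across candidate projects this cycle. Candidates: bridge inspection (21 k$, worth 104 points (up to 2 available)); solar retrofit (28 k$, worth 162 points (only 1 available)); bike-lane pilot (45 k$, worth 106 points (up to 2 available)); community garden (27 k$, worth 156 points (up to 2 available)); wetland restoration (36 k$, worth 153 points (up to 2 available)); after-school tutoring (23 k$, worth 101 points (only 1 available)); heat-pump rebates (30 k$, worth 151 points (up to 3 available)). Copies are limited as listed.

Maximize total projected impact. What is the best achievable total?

Ranking by ratio (projected impact/k$): solar retrofit 5.79, community garden 5.78, heat-pump rebates 5.03.
Greedy by ratio would take solar retrofit + community garden: 55 k$ used, total 318.
The 28 k$ tied up in solar retrofit is better spent on 2×bridge inspection — total rises to 364 (69 k$).

364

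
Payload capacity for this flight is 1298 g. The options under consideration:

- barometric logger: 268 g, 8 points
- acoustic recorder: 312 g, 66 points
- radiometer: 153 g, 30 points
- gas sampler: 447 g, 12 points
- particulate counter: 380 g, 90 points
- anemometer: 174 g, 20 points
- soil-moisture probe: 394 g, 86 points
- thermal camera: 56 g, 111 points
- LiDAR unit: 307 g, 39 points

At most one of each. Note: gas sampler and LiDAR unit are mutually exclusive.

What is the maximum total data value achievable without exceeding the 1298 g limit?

383

Best packing: acoustic recorder + radiometer + particulate counter + soil-moisture probe + thermal camera — 1295 g, 383 total.
No other feasible combination exceeds 383.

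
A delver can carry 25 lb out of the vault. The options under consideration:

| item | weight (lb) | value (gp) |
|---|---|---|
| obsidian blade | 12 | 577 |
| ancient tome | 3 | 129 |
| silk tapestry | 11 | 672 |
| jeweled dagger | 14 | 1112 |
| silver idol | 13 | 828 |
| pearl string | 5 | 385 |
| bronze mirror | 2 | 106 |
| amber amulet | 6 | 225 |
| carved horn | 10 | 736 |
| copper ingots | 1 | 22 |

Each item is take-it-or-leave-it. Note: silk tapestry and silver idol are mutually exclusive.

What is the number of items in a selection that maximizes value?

The maximum value within 25 lb is 1870.
jeweled dagger + carved horn + copper ingots hits 1870 at 25 lb.
All optima have 3 items.

3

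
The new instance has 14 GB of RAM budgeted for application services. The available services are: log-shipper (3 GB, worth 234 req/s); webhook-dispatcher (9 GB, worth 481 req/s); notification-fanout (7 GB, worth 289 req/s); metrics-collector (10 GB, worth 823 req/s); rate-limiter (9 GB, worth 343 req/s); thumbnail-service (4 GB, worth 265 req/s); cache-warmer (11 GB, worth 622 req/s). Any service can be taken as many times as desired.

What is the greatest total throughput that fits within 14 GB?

Filling by ratio: log-shipper + metrics-collector for 1057, with 1 GB left unused.
The 3 GB tied up in log-shipper is better spent on thumbnail-service — total rises to 1088 (14 GB).
That's the maximum — no swap from here does better than 1088.

1088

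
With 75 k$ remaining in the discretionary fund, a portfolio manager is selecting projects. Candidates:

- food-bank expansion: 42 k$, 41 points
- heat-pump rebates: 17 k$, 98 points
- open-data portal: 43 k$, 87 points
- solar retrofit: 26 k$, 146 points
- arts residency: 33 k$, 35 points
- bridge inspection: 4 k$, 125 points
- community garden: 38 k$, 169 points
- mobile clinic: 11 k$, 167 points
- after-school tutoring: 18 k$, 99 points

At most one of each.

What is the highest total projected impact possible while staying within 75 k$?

Taking the top-ratio projects first gives heat-pump rebates + solar retrofit + bridge inspection + mobile clinic for 536 (58 k$).
The 43 k$ tied up in heat-pump rebates and solar retrofit is better spent on community garden + after-school tutoring — total rises to 560 (71 k$).
No other feasible combination exceeds 560.

560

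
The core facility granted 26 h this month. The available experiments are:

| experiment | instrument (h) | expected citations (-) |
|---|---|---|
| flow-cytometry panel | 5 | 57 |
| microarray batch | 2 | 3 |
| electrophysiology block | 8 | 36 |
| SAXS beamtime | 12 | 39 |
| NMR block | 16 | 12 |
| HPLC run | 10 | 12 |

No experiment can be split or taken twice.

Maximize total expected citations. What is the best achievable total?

132

Taking flow-cytometry panel + electrophysiology block + SAXS beamtime: 25 h used, 132 in expected citations.
The spare 1 h is too small for any remaining experiment, and no exchange beats 132.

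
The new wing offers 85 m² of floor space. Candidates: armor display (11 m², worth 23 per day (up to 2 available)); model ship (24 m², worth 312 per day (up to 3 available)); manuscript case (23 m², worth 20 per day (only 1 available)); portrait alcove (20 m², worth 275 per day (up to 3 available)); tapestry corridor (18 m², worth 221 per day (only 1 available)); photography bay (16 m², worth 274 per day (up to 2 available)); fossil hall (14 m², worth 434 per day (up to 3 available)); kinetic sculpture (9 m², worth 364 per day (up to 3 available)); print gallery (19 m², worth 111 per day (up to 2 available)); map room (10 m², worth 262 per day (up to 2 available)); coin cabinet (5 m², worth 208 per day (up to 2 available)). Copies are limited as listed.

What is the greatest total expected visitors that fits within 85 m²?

2900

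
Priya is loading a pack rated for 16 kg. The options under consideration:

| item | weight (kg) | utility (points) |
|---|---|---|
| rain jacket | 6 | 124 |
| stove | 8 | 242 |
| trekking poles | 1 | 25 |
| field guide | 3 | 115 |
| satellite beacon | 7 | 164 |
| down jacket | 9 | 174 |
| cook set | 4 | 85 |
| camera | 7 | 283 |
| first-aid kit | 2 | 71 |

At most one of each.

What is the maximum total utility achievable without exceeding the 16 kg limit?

554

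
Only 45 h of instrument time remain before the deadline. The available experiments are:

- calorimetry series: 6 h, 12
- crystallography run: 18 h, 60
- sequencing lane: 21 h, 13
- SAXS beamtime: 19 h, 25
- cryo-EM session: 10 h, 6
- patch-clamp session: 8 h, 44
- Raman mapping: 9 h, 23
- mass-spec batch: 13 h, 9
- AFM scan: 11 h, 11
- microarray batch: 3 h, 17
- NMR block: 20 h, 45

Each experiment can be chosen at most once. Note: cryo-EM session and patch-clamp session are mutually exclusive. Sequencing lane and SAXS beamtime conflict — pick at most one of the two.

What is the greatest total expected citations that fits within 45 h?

Ranking by ratio (expected citations/h): microarray batch 5.67, patch-clamp session 5.50, crystallography run 3.33.
Taking calorimetry series + crystallography run + patch-clamp session + Raman mapping + microarray batch: 44 h used, 156 in expected citations.
Runner-up crystallography run + patch-clamp session + Raman mapping + microarray batch tops out at 144.

156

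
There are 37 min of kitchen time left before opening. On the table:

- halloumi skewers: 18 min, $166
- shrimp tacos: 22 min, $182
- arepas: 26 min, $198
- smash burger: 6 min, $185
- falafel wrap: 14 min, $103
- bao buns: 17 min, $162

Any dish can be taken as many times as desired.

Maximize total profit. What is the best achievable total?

Taking 6×smash burger: 36 min used, 1110 in profit.
That's the maximum — no swap from here does better than 1110.

1110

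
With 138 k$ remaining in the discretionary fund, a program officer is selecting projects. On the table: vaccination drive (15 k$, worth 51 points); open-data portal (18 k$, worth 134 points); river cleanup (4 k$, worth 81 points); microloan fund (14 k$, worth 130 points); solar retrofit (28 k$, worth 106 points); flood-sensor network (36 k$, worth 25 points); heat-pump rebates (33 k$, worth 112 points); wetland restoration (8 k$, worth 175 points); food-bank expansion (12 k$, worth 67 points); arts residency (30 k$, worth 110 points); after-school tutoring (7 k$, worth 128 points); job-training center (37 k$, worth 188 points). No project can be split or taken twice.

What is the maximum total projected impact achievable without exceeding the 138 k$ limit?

1015

By projected impact per k$: wetland restoration 21.88, river cleanup 20.25, after-school tutoring 18.29 lead.
A density-first pass picks open-data portal + river cleanup + microloan fund + solar retrofit + wetland restoration + food-bank expansion + after-school tutoring + job-training center — 1009 at 128 k$.
Replace solar retrofit with heat-pump rebates: the trade gains 6 net, giving 1015 at 133 k$.
No other feasible combination exceeds 1015.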